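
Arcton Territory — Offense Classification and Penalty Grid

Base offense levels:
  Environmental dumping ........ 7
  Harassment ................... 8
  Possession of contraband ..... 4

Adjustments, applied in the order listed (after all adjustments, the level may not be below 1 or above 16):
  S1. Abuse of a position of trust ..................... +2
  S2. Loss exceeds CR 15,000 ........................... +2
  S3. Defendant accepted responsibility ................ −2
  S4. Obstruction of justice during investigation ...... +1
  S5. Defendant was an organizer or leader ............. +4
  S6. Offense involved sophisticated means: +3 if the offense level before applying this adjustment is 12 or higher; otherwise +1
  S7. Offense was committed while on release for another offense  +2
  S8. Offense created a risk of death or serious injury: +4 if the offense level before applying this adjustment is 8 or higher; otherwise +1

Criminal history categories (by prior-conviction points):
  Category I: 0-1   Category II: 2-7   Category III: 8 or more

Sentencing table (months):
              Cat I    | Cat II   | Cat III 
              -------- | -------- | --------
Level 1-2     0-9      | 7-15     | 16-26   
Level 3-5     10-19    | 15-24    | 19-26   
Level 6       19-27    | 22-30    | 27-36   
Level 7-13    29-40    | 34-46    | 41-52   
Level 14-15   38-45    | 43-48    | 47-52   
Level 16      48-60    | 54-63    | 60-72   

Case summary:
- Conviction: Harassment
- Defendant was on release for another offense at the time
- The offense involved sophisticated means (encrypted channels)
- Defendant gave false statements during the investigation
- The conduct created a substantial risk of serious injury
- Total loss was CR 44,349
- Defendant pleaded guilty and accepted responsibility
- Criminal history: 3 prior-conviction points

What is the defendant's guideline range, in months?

54-63 months

Base offense level for harassment: 8.
S1 does not apply.
S2 applies: 8 + 2 = 10.
S3 applies: 10 − 2 = 8.
S4 applies: 8 + 1 = 9.
S6 applies (level before this adjustment is 9 < 12, so +1): 9 + 1 = 10.
S7 applies: 10 + 2 = 12.
S8 applies (level before this adjustment is 12 ≥ 8, so +4): 12 + 4 = 16.
Final offense level: 16.
Criminal history: 3 prior points → Category II (2-7).
Level 16 falls in the 16 band.
Grid: Level 16 × Category II = 54-63 months.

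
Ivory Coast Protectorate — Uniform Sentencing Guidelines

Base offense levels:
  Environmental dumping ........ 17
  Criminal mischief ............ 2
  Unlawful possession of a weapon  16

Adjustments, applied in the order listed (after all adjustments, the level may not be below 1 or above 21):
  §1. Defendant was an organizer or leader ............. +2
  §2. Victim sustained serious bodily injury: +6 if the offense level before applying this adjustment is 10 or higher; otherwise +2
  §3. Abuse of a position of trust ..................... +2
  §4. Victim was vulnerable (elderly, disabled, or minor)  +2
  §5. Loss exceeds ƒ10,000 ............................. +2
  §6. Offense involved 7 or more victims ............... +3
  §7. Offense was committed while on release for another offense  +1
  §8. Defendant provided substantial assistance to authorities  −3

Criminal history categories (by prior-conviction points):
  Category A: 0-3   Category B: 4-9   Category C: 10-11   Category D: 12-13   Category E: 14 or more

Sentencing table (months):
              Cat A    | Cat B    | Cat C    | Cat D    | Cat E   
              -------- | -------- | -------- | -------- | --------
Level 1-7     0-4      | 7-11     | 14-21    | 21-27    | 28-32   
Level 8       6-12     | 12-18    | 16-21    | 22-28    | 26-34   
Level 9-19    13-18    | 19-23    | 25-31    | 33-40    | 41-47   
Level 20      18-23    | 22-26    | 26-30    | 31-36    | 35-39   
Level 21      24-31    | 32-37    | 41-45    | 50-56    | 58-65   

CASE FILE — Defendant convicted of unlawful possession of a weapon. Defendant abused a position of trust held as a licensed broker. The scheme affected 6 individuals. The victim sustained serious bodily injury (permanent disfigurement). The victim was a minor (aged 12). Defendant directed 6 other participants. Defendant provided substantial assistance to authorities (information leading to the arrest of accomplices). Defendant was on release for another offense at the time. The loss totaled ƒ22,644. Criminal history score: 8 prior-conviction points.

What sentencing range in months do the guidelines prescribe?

32-37 months

Base offense level for unlawful possession of a weapon: 16.
§1 applies: 16 + 2 = 18.
§2 applies (level before this adjustment is 18 ≥ 10, so +6): 18 + 6 = 24.
§3 applies: 24 + 2 = 26.
§4 applies: 26 + 2 = 28.
§5 applies: 28 + 2 = 30.
§6 does not apply.
§7 applies: 30 + 1 = 31.
§8 applies: 31 − 3 = 28.
Level 28 exceeds the maximum of 21; capped at 21.
Final offense level: 21.
Criminal history: 8 prior points → Category B (4-9).
Level 21 falls in the 21 band.
Grid: Level 21 × Category B = 32-37 months.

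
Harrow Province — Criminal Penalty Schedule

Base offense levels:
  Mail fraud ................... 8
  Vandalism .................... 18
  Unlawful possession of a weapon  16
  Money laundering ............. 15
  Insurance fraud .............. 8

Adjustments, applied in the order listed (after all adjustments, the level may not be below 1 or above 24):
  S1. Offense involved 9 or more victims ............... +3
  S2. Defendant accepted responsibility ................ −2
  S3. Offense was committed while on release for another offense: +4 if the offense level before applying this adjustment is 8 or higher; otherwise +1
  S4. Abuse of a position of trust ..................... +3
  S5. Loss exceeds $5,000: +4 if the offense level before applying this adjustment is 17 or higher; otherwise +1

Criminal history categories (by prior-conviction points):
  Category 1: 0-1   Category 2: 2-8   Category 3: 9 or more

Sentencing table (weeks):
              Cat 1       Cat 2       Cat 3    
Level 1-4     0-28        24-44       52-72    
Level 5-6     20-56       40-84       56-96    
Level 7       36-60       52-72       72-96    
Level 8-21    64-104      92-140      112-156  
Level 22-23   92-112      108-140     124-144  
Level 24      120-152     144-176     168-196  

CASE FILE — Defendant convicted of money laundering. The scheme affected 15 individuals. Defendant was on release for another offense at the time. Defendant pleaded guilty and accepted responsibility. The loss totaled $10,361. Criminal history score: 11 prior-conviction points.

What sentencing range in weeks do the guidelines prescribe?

168-196 weeks

Base offense level for money laundering: 15.
S1 applies: 15 + 3 = 18.
S2 applies: 18 − 2 = 16.
S3 applies (level before this adjustment is 16 ≥ 8, so +4): 16 + 4 = 20.
S4 does not apply.
S5 applies (level before this adjustment is 20 ≥ 17, so +4): 20 + 4 = 24.
Final offense level: 24.
Criminal history: 11 prior points → Category 3 (9+).
Level 24 falls in the 24 band.
Grid: Level 24 × Category 3 = 168-196 weeks.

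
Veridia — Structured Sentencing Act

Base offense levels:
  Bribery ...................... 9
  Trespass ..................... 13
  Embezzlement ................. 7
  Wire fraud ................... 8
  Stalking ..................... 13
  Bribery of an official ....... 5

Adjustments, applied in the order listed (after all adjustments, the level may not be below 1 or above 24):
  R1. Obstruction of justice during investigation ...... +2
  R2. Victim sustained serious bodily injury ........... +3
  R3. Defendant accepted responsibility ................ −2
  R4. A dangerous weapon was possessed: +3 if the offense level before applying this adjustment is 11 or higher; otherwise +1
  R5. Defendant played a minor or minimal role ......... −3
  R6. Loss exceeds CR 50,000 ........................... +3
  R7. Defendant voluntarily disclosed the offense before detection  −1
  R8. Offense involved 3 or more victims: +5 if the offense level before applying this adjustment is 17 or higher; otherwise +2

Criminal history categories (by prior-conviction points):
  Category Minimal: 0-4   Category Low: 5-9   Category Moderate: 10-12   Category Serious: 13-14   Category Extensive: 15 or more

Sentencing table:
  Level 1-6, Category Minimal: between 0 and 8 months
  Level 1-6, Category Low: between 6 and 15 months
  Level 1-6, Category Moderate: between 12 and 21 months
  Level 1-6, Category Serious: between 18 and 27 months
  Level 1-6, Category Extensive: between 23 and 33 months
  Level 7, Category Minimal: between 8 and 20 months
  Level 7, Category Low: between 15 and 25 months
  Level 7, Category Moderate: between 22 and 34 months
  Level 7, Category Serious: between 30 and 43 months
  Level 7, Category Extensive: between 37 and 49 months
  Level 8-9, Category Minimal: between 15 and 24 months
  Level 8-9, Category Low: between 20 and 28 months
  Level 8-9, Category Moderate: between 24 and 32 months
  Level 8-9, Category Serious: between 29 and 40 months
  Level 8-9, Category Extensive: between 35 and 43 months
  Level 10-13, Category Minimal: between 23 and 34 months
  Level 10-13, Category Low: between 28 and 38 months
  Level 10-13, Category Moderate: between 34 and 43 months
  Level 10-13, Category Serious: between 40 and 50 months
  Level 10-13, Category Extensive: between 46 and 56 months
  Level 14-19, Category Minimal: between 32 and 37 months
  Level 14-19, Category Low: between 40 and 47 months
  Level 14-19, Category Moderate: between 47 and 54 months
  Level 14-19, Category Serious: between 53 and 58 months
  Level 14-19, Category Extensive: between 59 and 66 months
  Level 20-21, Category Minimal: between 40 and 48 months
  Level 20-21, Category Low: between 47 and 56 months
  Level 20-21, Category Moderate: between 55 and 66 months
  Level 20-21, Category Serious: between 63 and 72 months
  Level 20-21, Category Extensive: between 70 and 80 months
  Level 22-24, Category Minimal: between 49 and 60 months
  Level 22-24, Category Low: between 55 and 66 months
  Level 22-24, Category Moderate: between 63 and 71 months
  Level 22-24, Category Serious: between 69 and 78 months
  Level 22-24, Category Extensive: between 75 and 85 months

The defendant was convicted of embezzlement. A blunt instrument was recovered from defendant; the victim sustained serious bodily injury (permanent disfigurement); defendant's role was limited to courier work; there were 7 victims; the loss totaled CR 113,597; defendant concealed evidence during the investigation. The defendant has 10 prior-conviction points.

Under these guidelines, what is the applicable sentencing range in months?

47-54 months

Base offense level for embezzlement: 7.
R1 applies: 7 + 2 = 9.
R2 applies: 9 + 3 = 12.
R3 does not apply.
R4 applies (level before this adjustment is 12 ≥ 11, so +3): 12 + 3 = 15.
R5 applies: 15 − 3 = 12.
R6 applies: 12 + 3 = 15.
R8 applies (level before this adjustment is 15 < 17, so +2): 15 + 2 = 17.
Final offense level: 17.
Criminal history: 10 prior points → Category Moderate (10-12).
Level 17 falls in the 14-19 band.
Grid: Level 14-19 × Category Moderate = 47-54 months.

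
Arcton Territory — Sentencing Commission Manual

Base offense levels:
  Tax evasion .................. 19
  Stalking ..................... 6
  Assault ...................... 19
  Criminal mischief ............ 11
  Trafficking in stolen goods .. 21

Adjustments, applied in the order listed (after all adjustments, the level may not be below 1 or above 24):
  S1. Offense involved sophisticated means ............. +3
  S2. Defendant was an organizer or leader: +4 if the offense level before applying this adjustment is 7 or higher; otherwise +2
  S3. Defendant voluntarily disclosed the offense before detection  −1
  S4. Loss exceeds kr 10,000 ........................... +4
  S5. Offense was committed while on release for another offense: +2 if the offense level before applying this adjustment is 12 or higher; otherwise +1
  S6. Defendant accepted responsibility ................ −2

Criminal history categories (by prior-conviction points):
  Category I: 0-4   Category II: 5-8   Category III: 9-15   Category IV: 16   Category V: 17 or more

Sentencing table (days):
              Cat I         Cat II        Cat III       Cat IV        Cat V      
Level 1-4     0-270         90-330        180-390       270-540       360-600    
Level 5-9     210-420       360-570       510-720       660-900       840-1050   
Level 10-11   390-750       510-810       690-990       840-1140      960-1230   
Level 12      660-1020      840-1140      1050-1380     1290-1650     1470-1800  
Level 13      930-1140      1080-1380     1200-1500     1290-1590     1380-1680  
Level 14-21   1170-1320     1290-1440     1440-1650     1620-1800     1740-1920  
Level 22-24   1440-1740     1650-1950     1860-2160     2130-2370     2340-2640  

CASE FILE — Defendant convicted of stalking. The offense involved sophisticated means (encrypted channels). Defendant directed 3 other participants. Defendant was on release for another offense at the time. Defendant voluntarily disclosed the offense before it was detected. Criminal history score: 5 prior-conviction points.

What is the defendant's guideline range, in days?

Base offense level for stalking: 6.
S1 applies: 6 + 3 = 9.
S2 applies (level before this adjustment is 9 ≥ 7, so +4): 9 + 4 = 13.
S3 applies: 13 − 1 = 12.
S4 does not apply.
S5 applies (level before this adjustment is 12 ≥ 12, so +2): 12 + 2 = 14.
S6 does not apply.
Final offense level: 14.
Criminal history: 5 prior points → Category II (5-8).
Level 14 falls in the 14-21 band.
Grid: Level 14-21 × Category II = 1290-1440 days.

1290-1440 days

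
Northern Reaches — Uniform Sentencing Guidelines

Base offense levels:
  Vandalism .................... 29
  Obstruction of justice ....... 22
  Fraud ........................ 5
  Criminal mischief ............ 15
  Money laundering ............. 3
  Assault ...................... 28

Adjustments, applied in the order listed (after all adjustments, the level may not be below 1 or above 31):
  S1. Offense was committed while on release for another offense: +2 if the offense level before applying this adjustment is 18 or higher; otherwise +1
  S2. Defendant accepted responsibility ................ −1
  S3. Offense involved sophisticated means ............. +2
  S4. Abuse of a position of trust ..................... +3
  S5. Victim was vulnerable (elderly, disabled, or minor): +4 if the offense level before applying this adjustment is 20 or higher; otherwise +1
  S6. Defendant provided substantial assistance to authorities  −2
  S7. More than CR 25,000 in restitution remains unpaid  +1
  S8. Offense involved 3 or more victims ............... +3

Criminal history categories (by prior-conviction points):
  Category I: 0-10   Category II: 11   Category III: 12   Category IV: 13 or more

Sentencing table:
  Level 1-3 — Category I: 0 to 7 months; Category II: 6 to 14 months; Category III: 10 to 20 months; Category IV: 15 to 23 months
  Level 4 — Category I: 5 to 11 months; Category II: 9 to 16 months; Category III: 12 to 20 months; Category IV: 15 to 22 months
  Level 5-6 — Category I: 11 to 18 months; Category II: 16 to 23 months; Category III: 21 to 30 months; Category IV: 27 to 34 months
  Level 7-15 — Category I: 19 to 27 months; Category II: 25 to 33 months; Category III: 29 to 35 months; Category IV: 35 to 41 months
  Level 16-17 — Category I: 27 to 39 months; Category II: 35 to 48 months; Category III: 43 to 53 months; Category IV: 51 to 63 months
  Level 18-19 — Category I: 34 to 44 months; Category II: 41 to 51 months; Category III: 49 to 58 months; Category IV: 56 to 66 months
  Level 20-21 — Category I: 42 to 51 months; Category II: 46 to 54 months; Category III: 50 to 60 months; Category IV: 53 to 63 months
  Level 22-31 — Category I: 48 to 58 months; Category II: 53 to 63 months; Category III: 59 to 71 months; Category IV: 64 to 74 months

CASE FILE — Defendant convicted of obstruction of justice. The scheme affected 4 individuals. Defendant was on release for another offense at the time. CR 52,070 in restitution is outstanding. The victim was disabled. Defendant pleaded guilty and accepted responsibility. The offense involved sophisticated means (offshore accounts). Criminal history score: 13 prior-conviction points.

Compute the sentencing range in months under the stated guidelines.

64-74 months

Base offense level for obstruction of justice: 22.
S1 applies (level before this adjustment is 22 ≥ 18, so +2): 22 + 2 = 24.
S2 applies: 24 − 1 = 23.
S3 applies: 23 + 2 = 25.
S5 applies (level before this adjustment is 25 ≥ 20, so +4): 25 + 4 = 29.
S6 does not apply.
S7 applies: 29 + 1 = 30.
S8 applies: 30 + 3 = 33.
Level 33 exceeds the maximum of 31; capped at 31.
Final offense level: 31.
Criminal history: 13 prior points → Category IV (13+).
Level 31 falls in the 22-31 band.
Grid: Level 22-31 × Category IV = 64-74 months.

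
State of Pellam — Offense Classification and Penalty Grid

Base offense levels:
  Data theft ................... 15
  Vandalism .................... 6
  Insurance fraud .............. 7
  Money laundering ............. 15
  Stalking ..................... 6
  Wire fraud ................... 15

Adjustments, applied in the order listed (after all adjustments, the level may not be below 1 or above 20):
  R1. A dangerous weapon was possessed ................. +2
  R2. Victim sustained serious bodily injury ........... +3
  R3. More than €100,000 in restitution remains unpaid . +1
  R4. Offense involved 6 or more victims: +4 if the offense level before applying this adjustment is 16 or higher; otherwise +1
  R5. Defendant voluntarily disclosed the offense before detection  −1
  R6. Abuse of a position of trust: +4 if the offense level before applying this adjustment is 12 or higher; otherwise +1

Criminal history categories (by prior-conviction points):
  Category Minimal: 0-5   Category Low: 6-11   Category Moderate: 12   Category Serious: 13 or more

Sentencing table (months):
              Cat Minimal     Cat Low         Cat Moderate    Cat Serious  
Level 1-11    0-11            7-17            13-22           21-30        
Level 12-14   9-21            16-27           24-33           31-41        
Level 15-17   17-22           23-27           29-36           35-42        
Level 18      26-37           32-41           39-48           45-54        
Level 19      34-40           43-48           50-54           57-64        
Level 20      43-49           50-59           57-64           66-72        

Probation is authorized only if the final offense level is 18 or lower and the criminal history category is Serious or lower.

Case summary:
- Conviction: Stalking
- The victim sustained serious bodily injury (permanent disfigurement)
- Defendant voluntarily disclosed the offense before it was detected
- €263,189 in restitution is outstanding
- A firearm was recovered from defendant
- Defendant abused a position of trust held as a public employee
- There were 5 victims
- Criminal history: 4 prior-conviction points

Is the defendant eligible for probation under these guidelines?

Yes

Base offense level for stalking: 6.
R1 applies: 6 + 2 = 8.
R2 applies: 8 + 3 = 11.
R3 applies: 11 + 1 = 12.
R4 does not apply.
R5 applies: 12 − 1 = 11.
R6 applies (level before this adjustment is 11 < 12, so +1): 11 + 1 = 12.
Final offense level: 12.
Criminal history: 4 prior points → Category Minimal (0-5).
Level 12 falls in the 12-14 band.
Grid: Level 12-14 × Category Minimal = 9-21 months.
Probation check: level 12 ≤ 18 and category Minimal ≤ Serious → eligible.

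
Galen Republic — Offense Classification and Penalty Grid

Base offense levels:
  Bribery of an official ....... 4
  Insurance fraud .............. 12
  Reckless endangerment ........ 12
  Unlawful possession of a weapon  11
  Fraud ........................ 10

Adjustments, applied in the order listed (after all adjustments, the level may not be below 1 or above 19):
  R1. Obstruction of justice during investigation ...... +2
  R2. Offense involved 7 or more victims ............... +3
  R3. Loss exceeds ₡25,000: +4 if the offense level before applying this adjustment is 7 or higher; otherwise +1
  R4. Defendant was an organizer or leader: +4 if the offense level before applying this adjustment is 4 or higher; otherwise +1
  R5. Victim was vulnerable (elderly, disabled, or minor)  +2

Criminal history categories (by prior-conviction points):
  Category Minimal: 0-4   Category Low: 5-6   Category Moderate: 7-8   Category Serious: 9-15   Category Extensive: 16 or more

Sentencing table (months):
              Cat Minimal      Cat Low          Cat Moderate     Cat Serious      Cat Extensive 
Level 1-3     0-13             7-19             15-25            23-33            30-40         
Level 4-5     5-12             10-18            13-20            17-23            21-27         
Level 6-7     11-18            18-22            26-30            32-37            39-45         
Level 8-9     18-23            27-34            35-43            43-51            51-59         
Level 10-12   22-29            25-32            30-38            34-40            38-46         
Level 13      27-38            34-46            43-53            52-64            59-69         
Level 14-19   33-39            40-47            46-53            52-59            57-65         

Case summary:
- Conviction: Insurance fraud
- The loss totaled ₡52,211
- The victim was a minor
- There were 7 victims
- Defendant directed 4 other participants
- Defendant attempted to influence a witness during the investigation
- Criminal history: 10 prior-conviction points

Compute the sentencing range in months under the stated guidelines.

52-59 months

Base offense level for insurance fraud: 12.
R1 applies: 12 + 2 = 14.
R2 applies: 14 + 3 = 17.
R3 applies (level before this adjustment is 17 ≥ 7, so +4): 17 + 4 = 21.
R4 applies (level before this adjustment is 21 ≥ 4, so +4): 21 + 4 = 25.
R5 applies: 25 + 2 = 27.
Level 27 exceeds the maximum of 19; capped at 19.
Final offense level: 19.
Criminal history: 10 prior points → Category Serious (9-15).
Level 19 falls in the 14-19 band.
Grid: Level 14-19 × Category Serious = 52-59 months.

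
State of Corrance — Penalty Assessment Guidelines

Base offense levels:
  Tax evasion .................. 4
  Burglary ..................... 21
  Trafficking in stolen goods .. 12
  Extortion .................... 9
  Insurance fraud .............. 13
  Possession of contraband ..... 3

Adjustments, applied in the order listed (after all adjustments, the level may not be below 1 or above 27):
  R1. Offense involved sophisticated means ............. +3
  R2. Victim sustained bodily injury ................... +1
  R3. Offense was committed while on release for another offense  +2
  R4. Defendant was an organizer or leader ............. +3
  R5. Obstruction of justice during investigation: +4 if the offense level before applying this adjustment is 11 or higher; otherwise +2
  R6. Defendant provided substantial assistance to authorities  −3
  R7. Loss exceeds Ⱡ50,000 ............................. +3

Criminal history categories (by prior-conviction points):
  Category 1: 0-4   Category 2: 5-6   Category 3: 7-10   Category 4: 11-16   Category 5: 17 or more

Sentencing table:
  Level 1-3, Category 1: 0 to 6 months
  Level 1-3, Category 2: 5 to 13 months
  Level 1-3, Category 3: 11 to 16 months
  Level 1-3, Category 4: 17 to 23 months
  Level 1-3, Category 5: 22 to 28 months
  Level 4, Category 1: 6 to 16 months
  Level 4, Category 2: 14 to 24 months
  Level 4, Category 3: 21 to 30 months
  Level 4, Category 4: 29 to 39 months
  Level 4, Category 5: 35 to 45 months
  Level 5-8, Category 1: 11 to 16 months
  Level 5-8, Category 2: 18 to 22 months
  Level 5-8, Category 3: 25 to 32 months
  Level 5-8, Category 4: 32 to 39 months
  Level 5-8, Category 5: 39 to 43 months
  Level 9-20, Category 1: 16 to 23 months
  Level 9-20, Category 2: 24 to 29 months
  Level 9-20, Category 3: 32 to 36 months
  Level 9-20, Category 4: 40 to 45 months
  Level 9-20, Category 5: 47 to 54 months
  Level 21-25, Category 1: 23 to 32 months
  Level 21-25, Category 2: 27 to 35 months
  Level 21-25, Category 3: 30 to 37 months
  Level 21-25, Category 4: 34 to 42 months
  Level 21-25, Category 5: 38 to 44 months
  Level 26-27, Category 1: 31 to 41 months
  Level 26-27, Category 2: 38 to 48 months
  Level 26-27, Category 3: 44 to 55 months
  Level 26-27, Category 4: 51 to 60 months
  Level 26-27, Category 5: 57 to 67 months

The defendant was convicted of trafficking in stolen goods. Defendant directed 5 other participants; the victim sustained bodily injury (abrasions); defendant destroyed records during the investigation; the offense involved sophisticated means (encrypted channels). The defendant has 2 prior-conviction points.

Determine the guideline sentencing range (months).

Base offense level for trafficking in stolen goods: 12.
R1 applies: 12 + 3 = 15.
R2 applies: 15 + 1 = 16.
R3 does not apply.
R4 applies: 16 + 3 = 19.
R5 applies (level before this adjustment is 19 ≥ 11, so +4): 19 + 4 = 23.
Final offense level: 23.
Criminal history: 2 prior points → Category 1 (0-4).
Level 23 falls in the 21-25 band.
Grid: Level 21-25 × Category 1 = 23-32 months.

23-32 months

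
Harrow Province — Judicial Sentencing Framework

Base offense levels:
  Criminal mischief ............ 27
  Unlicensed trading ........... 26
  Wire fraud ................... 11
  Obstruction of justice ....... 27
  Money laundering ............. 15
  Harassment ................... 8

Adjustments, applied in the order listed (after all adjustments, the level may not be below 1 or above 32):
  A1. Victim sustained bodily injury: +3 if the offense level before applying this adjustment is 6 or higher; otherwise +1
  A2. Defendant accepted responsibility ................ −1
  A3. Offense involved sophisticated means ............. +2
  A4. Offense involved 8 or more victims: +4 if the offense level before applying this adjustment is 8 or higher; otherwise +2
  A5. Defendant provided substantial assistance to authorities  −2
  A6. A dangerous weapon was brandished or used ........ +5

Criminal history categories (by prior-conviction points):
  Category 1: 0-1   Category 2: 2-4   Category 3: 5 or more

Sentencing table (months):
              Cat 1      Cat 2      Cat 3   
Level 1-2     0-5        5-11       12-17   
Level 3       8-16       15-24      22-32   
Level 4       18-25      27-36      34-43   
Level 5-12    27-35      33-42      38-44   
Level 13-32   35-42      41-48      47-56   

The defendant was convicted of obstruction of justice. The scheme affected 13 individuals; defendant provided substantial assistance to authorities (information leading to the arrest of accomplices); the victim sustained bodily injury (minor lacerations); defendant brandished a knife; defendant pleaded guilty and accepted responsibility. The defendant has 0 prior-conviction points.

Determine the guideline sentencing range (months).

Base offense level for obstruction of justice: 27.
A1 applies (level before this adjustment is 27 ≥ 6, so +3): 27 + 3 = 30.
A2 applies: 30 − 1 = 29.
A4 applies (level before this adjustment is 29 ≥ 8, so +4): 29 + 4 = 33.
A5 applies: 33 − 2 = 31.
A6 applies: 31 + 5 = 36.
Level 36 exceeds the maximum of 32; capped at 32.
Final offense level: 32.
Criminal history: 0 prior points → Category 1 (0-1).
Level 32 falls in the 13-32 band.
Grid: Level 13-32 × Category 1 = 35-42 months.

35-42 months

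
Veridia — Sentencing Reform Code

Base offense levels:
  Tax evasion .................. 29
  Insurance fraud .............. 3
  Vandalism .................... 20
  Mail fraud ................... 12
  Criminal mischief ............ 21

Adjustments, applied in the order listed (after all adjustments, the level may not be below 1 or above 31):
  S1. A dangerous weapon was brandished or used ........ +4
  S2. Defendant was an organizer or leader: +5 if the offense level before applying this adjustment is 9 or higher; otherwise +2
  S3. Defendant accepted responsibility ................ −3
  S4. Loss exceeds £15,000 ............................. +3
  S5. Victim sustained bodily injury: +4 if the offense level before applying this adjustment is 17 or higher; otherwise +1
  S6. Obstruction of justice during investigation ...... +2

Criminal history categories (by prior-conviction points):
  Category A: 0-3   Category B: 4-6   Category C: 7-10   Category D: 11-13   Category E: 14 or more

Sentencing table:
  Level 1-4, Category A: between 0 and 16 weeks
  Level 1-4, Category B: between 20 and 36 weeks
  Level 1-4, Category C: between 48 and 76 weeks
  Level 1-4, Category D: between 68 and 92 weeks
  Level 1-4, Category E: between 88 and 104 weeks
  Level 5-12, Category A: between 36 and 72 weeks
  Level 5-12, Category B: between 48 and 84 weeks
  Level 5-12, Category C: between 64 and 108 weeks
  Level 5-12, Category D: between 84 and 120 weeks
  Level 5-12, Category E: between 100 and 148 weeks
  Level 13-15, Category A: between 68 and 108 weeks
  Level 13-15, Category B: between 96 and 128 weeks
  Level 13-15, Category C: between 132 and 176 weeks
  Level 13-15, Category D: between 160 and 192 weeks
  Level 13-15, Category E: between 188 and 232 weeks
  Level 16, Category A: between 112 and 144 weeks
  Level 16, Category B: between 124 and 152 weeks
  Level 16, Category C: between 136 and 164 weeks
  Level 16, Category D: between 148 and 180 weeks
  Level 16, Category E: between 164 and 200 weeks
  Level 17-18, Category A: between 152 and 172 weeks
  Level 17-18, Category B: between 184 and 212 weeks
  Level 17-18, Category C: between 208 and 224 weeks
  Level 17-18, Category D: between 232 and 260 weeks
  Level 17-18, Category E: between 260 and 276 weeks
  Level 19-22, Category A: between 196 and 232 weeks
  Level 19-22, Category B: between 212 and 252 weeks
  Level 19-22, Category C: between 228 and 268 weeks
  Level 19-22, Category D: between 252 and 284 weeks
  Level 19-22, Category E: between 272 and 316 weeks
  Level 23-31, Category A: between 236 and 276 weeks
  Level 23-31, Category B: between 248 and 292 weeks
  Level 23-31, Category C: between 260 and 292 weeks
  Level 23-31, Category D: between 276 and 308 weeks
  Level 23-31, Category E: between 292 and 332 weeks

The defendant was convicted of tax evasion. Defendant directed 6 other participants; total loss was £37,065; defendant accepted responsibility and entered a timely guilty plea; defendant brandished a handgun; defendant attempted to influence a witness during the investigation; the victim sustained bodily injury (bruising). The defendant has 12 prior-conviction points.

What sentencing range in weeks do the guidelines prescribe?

Base offense level for tax evasion: 29.
S1 applies: 29 + 4 = 33.
S2 applies (level before this adjustment is 33 ≥ 9, so +5): 33 + 5 = 38.
S3 applies: 38 − 3 = 35.
S4 applies: 35 + 3 = 38.
S5 applies (level before this adjustment is 38 ≥ 17, so +4): 38 + 4 = 42.
S6 applies: 42 + 2 = 44.
Level 44 exceeds the maximum of 31; capped at 31.
Final offense level: 31.
Criminal history: 12 prior points → Category D (11-13).
Level 31 falls in the 23-31 band.
Grid: Level 23-31 × Category D = 276-308 weeks.

276-308 weeks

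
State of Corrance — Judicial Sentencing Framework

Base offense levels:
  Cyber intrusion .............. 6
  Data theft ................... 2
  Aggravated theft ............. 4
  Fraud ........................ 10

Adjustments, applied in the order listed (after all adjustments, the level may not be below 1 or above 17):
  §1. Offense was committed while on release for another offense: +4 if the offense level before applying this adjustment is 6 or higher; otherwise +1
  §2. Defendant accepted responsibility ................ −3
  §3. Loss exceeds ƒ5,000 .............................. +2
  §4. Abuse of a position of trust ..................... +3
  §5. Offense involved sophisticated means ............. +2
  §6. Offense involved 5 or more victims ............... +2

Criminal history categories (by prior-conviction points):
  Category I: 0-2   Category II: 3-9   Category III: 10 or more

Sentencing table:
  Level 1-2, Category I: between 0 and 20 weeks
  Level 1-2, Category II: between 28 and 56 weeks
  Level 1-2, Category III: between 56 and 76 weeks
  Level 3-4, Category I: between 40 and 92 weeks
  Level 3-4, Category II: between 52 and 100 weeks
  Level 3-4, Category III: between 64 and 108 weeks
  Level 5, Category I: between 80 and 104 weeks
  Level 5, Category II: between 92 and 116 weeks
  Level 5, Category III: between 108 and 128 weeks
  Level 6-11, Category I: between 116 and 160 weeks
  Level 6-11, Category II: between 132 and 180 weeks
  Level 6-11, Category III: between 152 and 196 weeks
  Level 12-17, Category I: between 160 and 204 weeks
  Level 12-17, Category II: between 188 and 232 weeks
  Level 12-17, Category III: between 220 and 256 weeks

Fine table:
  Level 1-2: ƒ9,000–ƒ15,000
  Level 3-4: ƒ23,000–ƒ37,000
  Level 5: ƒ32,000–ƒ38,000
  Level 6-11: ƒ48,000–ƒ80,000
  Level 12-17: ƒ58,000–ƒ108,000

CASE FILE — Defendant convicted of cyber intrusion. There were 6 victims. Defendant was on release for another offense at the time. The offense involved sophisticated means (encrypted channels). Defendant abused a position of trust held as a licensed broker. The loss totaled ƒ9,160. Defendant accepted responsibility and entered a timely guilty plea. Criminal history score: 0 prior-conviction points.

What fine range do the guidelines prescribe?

ƒ58,000–ƒ108,000

Base offense level for cyber intrusion: 6.
§1 applies (level before this adjustment is 6 ≥ 6, so +4): 6 + 4 = 10.
§2 applies: 10 − 3 = 7.
§3 applies: 7 + 2 = 9.
§4 applies: 9 + 3 = 12.
§5 applies: 12 + 2 = 14.
§6 applies: 14 + 2 = 16.
Final offense level: 16.
Level 16 falls in the 12-17 band.
Fine table: Level 12-17 → ƒ58,000–ƒ108,000.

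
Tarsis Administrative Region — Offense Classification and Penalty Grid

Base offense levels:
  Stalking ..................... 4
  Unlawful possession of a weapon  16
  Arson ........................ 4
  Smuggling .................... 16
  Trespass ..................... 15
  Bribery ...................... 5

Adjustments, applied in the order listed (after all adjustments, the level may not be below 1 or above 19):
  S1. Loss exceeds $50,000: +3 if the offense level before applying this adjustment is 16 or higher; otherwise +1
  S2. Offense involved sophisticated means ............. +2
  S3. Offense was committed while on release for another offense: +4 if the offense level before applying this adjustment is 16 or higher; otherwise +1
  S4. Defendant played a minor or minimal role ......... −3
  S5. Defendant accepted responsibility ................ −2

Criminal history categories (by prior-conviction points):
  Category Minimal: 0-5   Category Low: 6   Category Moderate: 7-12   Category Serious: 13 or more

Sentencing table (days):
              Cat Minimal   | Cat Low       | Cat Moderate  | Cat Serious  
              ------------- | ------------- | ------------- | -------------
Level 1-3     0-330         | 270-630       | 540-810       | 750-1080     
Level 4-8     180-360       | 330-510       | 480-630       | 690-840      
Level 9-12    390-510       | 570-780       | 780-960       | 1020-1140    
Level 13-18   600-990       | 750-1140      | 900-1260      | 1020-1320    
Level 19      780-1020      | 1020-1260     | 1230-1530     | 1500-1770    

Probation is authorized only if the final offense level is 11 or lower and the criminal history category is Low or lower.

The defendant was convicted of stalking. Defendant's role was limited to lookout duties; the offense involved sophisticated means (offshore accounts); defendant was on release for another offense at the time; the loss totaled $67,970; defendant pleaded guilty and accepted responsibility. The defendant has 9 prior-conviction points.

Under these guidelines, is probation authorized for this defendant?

No

Base offense level for stalking: 4.
S1 applies (level before this adjustment is 4 < 16, so +1): 4 + 1 = 5.
S2 applies: 5 + 2 = 7.
S3 applies (level before this adjustment is 7 < 16, so +1): 7 + 1 = 8.
S4 applies: 8 − 3 = 5.
S5 applies: 5 − 2 = 3.
Final offense level: 3.
Criminal history: 9 prior points → Category Moderate (7-12).
Level 3 falls in the 1-3 band.
Grid: Level 1-3 × Category Moderate = 540-810 days.
Probation check: level 3 ≤ 11 and category Moderate > Low → not eligible.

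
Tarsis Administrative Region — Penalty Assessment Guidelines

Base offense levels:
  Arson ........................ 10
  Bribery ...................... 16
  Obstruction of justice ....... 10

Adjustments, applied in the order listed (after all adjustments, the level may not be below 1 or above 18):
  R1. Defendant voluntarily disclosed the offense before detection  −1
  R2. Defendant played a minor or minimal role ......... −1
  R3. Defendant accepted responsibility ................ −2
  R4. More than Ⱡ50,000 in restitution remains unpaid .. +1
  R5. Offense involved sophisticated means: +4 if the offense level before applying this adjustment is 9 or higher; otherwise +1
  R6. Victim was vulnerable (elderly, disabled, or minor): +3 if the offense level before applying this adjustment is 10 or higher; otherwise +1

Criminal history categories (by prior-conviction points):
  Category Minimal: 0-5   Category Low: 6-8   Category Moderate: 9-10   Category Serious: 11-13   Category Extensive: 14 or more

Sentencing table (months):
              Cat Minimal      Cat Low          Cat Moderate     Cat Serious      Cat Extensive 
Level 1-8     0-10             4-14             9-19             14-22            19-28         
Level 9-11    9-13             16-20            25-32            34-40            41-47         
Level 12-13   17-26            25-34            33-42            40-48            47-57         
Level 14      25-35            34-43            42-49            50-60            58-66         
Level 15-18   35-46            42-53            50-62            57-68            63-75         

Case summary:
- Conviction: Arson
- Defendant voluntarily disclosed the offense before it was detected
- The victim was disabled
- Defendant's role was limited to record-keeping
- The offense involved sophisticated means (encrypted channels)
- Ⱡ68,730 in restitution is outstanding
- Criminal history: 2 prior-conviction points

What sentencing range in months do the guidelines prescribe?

35-46 months

Base offense level for arson: 10.
R1 applies: 10 − 1 = 9.
R2 applies: 9 − 1 = 8.
R3 does not apply.
R4 applies: 8 + 1 = 9.
R5 applies (level before this adjustment is 9 ≥ 9, so +4): 9 + 4 = 13.
R6 applies (level before this adjustment is 13 ≥ 10, so +3): 13 + 3 = 16.
Final offense level: 16.
Criminal history: 2 prior points → Category Minimal (0-5).
Level 16 falls in the 15-18 band.
Grid: Level 15-18 × Category Minimal = 35-46 months.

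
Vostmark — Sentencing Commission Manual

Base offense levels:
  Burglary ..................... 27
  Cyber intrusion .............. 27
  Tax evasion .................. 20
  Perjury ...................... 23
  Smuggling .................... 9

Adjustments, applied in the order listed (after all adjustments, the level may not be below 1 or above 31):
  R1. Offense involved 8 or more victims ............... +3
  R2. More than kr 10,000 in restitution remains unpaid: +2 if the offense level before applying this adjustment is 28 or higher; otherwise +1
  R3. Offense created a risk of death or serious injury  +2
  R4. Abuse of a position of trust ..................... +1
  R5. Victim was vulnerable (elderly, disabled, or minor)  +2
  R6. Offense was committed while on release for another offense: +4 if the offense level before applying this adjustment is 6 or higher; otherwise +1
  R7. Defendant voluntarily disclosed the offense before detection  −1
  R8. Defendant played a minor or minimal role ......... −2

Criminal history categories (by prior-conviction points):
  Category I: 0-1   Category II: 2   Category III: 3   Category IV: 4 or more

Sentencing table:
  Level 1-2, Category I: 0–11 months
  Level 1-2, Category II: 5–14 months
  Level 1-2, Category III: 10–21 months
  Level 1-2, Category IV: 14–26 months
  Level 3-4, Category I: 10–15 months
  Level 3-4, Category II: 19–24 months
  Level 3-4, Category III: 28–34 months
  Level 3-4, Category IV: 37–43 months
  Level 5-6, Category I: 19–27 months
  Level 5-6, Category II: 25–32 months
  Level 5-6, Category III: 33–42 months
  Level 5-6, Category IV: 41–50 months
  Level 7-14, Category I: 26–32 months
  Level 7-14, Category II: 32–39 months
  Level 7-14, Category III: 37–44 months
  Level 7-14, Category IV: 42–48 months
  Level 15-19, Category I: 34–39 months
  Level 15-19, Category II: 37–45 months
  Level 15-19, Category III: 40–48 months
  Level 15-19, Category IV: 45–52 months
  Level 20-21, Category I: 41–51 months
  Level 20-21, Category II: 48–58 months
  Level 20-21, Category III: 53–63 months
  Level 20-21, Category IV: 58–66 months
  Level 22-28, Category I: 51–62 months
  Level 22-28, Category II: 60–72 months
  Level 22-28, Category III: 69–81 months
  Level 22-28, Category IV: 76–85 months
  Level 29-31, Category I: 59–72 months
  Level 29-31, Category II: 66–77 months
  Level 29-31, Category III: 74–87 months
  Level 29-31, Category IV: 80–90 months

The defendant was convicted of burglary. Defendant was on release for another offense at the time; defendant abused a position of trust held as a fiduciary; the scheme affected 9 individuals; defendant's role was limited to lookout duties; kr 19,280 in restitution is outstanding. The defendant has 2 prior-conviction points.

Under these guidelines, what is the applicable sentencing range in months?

Base offense level for burglary: 27.
R1 applies: 27 + 3 = 30.
R2 applies (level before this adjustment is 30 ≥ 28, so +2): 30 + 2 = 32.
R3 does not apply.
R4 applies: 32 + 1 = 33.
R6 applies (level before this adjustment is 33 ≥ 6, so +4): 33 + 4 = 37.
R8 applies: 37 − 2 = 35.
Level 35 exceeds the maximum of 31; capped at 31.
Final offense level: 31.
Criminal history: 2 prior points → Category II (2).
Level 31 falls in the 29-31 band.
Grid: Level 29-31 × Category II = 66-77 months.

66-77 months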